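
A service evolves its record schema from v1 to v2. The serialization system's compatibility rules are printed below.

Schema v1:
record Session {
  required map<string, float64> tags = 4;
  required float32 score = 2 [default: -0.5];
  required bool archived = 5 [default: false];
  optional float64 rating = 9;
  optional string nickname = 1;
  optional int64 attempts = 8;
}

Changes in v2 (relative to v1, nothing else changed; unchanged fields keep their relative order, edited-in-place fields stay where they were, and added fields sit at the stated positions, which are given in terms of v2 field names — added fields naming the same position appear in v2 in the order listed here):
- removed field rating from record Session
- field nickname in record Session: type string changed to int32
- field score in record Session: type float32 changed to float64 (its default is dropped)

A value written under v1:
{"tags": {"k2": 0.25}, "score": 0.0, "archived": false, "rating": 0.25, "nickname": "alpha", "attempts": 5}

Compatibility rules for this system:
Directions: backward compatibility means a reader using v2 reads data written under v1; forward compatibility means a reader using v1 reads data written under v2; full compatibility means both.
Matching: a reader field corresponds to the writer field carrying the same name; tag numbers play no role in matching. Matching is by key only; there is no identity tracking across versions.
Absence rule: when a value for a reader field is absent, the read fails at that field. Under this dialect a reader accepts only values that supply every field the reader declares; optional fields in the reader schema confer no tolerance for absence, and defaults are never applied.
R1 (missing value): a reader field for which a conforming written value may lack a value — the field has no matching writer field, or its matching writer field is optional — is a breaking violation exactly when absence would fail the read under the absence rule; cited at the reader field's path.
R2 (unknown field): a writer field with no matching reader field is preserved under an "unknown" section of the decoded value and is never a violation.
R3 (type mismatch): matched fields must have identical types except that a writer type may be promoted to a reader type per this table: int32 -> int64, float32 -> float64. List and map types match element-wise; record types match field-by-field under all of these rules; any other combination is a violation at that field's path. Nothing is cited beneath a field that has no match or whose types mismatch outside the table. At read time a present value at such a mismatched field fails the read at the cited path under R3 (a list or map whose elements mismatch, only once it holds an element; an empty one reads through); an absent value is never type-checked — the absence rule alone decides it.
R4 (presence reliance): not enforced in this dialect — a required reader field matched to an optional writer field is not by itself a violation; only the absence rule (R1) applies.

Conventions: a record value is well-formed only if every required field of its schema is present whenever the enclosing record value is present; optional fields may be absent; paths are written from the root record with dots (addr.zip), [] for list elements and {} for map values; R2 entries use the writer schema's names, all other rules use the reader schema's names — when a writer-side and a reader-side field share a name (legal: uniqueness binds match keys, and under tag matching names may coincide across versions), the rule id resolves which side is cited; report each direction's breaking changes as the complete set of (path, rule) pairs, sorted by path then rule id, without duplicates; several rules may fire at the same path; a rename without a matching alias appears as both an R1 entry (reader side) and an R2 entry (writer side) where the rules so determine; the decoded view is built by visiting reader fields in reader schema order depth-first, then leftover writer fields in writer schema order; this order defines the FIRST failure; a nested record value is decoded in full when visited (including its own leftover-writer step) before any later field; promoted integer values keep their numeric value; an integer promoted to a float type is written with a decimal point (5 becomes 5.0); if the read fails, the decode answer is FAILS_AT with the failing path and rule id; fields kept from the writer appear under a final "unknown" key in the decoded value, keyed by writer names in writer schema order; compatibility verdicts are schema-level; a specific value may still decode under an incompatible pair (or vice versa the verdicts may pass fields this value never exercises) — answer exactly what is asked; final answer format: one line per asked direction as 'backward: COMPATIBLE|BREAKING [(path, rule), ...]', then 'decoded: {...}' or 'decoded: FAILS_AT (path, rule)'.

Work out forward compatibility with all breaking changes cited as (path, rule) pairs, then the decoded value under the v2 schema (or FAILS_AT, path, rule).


arrows below run writer -> reader for Session
forward pass over Session, reader schema v1, writer schema v2:
  tags <- tags (map<string, float64> -> map<string, float64>, writer required)
  score <- score (float64 -> float32, writer required)
  archived <- archived (bool -> bool, writer required)
  no writer field matches reader rating
  nickname <- nickname (int32 -> string, writer optional)
  attempts <- attempts (int64 -> int64, writer optional)
  rule R1 violated at attempts
  rule R1 violated at nickname
  rule R3 violated at nickname
  rule R1 violated at rating
  rule R3 violated at score
  => 5 violation(s): forward is BREAKING for Session
migrating the Session value to v2:
  tags := {"k2": 0.25}
  score := 0.0 (float32 -> float64)
  archived := false
  read fails at nickname under R3
  => FAILS_AT (nickname, R3)
remaining Session differences; none change what is asked:
  removed field rating from record Session -> matters only for Session's backward compatibility — outside the asked direction

forward: BREAKING [(attempts, R1), (nickname, R1), (nickname, R3), (rating, R1), (score, R3)]; decoded: FAILS_AT (nickname, R3)


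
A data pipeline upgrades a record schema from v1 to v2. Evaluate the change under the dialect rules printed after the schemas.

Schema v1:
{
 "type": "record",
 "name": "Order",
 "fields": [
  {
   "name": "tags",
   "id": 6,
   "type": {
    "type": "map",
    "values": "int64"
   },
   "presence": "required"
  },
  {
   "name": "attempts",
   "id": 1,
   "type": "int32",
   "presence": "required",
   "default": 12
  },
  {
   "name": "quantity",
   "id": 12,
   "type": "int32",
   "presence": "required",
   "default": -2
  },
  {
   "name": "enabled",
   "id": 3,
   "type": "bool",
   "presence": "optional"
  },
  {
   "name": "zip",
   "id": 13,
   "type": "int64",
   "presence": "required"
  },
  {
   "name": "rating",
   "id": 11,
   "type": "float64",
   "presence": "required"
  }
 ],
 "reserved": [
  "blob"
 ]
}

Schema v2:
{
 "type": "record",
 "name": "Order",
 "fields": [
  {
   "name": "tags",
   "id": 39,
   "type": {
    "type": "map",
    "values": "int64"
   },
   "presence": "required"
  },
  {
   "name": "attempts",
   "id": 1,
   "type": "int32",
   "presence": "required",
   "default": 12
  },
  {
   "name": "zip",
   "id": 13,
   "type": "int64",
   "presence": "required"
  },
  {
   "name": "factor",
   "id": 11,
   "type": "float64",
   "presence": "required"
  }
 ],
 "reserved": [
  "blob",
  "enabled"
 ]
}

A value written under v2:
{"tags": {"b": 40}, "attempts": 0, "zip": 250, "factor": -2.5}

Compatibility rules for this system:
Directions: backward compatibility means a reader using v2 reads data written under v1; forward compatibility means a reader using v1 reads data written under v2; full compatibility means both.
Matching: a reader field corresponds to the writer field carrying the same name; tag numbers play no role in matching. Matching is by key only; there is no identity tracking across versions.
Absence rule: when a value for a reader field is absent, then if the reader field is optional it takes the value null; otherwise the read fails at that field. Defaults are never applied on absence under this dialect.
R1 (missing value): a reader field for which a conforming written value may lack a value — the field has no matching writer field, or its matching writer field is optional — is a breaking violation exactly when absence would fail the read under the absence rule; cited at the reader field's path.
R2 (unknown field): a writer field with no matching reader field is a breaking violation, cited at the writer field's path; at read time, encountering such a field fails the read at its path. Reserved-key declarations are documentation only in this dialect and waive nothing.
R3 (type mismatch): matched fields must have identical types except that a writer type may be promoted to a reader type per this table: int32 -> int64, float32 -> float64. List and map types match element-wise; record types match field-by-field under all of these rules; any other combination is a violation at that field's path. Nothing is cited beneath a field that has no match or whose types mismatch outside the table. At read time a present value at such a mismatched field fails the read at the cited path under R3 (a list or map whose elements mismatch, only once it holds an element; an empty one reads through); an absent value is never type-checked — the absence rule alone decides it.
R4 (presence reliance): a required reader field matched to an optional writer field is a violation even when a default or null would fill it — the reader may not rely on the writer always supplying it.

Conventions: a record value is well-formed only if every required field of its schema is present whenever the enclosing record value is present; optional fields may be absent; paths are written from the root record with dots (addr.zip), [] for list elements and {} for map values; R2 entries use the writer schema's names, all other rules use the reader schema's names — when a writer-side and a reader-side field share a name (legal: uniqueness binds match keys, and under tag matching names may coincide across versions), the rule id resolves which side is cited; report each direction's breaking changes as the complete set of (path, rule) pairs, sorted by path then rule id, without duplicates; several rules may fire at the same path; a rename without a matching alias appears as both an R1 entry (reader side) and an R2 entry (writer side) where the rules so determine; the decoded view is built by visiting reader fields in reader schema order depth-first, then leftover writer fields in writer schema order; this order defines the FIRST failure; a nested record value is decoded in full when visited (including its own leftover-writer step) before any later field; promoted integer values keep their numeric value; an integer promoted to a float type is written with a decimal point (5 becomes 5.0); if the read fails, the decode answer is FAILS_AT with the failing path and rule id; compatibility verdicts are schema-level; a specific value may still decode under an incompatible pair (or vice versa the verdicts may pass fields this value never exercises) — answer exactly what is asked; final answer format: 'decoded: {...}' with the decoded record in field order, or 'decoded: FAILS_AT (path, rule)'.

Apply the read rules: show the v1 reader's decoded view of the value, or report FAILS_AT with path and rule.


in Order below, arrows point writer -> reader
decode (reader v1):
  tags := {"b": 40}
  attempts := 0
  read fails at quantity under R1 (no fill)
  => FAILS_AT (quantity, R1)
diffs on Order not affecting the asked answer:
  removed field enabled from record Order (its key "enabled" joins the reserved list) -> affects the rule determinations only; this particular Order value decodes identically
  field tags in record Order: tag 6 changed to 39 -> triggers nothing under the printed rules; the Order answer is the same either way
  renamed field rating to factor in record Order -> affects the rule determinations only; this particular Order value decodes identically

decoded: FAILS_AT (quantity, R1)


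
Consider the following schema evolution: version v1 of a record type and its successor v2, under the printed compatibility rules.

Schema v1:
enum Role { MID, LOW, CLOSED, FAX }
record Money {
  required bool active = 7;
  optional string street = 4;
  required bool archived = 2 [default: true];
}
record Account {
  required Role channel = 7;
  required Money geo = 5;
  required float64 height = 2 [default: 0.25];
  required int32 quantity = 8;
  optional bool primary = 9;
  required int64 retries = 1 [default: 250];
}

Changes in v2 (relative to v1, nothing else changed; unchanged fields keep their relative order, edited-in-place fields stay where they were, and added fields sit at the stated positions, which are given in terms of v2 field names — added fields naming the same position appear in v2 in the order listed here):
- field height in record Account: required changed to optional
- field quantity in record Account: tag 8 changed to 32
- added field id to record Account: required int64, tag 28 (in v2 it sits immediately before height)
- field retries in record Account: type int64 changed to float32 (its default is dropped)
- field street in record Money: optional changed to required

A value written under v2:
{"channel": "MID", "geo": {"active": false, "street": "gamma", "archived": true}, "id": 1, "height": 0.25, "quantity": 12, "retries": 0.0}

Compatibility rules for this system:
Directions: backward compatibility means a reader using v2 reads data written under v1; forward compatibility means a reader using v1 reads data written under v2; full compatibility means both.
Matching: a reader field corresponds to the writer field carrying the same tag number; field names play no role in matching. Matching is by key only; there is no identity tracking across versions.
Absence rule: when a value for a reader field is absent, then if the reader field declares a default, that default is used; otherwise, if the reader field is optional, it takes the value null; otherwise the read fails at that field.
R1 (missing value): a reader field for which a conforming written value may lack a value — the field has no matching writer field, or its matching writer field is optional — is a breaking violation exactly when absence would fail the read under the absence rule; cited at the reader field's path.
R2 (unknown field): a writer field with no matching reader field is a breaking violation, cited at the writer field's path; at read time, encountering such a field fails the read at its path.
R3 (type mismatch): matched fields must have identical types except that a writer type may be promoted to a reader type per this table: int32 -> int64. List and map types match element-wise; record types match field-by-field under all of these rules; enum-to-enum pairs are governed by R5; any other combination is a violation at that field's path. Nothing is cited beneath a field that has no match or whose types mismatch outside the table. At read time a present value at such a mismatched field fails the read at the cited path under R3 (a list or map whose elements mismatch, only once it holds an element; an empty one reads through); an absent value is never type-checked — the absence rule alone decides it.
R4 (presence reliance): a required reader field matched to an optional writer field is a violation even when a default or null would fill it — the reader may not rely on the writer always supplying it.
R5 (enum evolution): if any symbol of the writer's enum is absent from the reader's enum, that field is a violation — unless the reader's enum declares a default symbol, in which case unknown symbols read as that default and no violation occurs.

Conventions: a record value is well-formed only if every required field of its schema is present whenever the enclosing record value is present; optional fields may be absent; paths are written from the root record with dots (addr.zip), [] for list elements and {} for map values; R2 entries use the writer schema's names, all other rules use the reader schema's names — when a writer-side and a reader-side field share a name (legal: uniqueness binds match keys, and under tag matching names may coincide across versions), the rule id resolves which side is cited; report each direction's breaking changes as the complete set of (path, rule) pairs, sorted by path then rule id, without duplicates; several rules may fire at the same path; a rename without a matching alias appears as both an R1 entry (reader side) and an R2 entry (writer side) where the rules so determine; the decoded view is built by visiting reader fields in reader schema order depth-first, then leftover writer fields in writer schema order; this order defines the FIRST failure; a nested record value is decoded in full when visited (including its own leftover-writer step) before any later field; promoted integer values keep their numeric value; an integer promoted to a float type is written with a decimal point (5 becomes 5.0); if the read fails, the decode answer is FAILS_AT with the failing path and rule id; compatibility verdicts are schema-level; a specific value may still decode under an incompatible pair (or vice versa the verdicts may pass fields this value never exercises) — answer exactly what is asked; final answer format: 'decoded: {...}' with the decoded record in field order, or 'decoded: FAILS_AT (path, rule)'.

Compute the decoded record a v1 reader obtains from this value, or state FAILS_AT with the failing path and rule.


the writer's type comes first in each Account pair
decoding the Account value with the v1 reader:
  channel := "MID"
  geo.active := false
  geo.street := "gamma"
  geo.archived := true
  height := 0.25
  read fails at quantity under R1 (no fill)
  => FAILS_AT (quantity, R1)
checking off the Account differences that do not matter here:
  field height in record Account: required changed to optional -> changes Account's schema-level verdicts only — the decode of this value is the same
  added field id to record Account: required int64, tag 28 (in v2 it sits immediately before height) -> changes Account's schema-level verdicts only — the decode of this value is the same
  field retries in record Account: type int64 changed to float32 (its default is dropped) -> changes Account's schema-level verdicts only — the decode of this value is the same
  field street in record Money: optional changed to required -> changes Account's schema-level verdicts only — the decode of this value is the same

decoded: FAILS_AT (quantity, R1)


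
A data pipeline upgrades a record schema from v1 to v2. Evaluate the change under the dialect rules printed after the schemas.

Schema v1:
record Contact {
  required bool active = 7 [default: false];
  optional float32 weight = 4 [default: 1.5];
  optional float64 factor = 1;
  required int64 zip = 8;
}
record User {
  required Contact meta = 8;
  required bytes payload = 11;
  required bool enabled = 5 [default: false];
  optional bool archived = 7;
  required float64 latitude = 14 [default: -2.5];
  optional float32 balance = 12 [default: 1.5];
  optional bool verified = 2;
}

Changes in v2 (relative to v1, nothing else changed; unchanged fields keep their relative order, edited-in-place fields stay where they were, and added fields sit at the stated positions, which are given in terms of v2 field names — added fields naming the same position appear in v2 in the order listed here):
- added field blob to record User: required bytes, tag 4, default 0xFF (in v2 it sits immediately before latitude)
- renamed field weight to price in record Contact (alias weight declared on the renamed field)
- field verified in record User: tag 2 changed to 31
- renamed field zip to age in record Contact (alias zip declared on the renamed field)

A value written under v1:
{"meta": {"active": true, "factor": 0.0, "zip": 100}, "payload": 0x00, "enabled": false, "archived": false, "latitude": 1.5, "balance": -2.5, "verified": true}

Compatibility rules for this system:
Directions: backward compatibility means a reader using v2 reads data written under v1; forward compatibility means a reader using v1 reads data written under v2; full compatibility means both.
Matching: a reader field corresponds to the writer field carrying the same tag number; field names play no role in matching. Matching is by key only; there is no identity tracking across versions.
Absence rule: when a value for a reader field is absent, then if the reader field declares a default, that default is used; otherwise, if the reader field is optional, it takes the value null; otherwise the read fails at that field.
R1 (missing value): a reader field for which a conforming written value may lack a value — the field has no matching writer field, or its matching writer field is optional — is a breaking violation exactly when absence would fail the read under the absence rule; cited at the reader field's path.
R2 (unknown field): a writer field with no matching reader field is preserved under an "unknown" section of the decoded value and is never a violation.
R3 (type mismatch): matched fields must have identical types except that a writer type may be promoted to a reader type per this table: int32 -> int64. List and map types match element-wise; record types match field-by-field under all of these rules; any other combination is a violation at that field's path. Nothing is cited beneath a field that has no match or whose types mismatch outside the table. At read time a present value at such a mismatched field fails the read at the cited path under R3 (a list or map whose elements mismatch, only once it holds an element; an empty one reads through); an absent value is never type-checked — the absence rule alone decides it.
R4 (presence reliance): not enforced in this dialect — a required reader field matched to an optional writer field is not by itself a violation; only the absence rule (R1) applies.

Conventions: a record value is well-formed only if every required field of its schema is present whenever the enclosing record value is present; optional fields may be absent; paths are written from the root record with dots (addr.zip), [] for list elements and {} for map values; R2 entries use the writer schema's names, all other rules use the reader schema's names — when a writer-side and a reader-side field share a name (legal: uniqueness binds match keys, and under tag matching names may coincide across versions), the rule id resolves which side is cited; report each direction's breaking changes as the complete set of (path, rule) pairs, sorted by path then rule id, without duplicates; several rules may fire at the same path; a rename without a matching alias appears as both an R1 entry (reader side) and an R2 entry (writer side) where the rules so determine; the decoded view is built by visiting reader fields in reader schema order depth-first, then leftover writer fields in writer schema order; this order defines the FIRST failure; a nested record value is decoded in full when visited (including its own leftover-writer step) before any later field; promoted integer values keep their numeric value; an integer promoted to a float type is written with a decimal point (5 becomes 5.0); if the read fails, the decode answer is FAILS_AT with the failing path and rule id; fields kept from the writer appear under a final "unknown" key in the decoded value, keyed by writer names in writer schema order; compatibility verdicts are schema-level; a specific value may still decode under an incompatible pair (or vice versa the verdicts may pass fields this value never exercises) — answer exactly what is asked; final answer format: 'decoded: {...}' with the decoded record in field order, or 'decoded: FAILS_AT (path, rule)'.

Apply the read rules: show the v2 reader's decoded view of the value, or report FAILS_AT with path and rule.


decoded: {"meta": {"active": true, "price": 1.5, "factor": 0.0, "age": 100}, "payload": 0x00, "enabled": false, "archived": false, "blob": 0xFF, "latitude": 1.5, "balance": -2.5, "verified": null, "unknown": {"verified": true}}

in User below, arrows point writer -> reader
decode walk for User under reader schema v2:
  meta.active := true
  meta.price := 1.5 (absent -> default)
  meta.factor := 0.0
  meta.age := 100 (from writer zip)
  payload := 0x00
  enabled := false
  archived := false
  blob := 0xFF (absent -> default)
  latitude := 1.5
  balance := -2.5
  verified := null (absent, optional -> null)
  writer verified: kept under "unknown"
  => decoded: {"meta": {"active": true, "price": 1.5, "factor": 0.0, "age": 100}, "payload": 0x00, "enabled": false, "archived": false, "blob": 0xFF, "latitude": 1.5, "balance": -2.5, "verified": null, "unknown": {"verified": true}}


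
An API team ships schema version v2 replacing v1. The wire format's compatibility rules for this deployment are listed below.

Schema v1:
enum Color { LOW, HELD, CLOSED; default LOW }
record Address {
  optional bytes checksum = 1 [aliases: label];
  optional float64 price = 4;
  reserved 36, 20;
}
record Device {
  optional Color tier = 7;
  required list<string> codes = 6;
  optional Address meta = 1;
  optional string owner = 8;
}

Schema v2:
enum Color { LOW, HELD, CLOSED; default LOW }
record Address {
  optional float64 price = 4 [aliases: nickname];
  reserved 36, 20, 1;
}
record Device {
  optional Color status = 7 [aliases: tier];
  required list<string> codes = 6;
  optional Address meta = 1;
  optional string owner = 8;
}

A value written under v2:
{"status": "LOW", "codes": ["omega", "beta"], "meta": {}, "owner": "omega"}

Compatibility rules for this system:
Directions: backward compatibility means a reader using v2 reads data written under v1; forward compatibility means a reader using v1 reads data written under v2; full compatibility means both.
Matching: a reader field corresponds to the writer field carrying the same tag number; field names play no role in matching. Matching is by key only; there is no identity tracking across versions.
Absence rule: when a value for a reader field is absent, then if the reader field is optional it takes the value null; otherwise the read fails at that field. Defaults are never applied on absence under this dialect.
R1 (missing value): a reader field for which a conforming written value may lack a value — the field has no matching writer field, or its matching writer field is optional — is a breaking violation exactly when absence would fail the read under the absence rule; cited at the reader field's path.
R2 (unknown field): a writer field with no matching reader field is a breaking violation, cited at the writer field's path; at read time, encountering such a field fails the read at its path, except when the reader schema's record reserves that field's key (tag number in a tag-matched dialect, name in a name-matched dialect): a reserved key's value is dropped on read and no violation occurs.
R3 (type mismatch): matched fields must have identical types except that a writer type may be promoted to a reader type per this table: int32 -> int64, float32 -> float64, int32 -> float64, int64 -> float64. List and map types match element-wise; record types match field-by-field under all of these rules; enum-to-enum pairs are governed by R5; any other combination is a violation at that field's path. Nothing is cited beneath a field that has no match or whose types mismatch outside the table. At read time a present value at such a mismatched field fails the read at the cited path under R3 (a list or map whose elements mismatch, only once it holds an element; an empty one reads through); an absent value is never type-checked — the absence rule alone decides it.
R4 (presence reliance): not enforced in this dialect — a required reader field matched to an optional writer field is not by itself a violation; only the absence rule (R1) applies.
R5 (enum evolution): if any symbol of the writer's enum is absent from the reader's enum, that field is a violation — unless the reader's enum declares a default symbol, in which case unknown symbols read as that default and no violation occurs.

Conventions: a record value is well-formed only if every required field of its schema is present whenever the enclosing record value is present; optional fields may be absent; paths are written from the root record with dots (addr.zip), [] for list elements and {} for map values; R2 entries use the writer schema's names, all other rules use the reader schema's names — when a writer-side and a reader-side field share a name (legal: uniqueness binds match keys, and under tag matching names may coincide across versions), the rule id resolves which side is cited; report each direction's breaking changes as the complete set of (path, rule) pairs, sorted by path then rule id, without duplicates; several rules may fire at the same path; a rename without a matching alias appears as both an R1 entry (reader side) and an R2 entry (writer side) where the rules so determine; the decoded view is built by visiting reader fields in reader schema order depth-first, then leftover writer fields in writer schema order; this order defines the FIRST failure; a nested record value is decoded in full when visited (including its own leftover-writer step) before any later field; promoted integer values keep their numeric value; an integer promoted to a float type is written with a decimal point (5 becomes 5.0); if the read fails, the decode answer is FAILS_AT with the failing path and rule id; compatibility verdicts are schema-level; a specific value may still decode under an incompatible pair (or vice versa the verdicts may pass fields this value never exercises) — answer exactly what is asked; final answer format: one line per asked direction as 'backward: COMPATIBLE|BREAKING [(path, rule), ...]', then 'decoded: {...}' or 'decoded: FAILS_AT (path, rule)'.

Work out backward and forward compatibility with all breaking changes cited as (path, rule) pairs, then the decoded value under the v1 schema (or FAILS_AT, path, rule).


backward: COMPATIBLE []; forward: COMPATIBLE []; decoded: {"tier": "LOW", "codes": ["omega", "beta"], "meta": {"checksum": null, "price": null}, "owner": "omega"}

each type pair in Device: writer, then reader
backward analysis of Device with v2 as reader and v1 as writer:
  status: Color -> Color, writer optional; from tier
  codes: list<string> -> list<string>, writer required; from codes
  meta: Address -> Address, writer optional; from meta
  owner: string -> string, writer optional; from owner
  meta.price: float64 -> float64, writer optional; from meta.price
  writer field meta.checksum has no reader counterpart
  => backward verdict for Device: COMPATIBLE, no violations
forward analysis of Device with v1 as reader and v2 as writer:
  tier: Color -> Color, writer optional; from status
  codes: list<string> -> list<string>, writer required; from codes
  meta: Address -> Address, writer optional; from meta
  owner: string -> string, writer optional; from owner
  meta.checksum: no writer match
  meta.price: float64 -> float64, writer optional; from meta.price
  => forward verdict for Device: COMPATIBLE, no violations
decode (reader v1):
  tier := "LOW" (from writer status)
  codes := ["omega", "beta"]
  meta.checksum := null (not supplied -> null)
  meta.price := null (not supplied -> null)
  owner := "omega"
  => decoded: {"tier": "LOW", "codes": ["omega", "beta"], "meta": {"checksum": null, "price": null}, "owner": "omega"}


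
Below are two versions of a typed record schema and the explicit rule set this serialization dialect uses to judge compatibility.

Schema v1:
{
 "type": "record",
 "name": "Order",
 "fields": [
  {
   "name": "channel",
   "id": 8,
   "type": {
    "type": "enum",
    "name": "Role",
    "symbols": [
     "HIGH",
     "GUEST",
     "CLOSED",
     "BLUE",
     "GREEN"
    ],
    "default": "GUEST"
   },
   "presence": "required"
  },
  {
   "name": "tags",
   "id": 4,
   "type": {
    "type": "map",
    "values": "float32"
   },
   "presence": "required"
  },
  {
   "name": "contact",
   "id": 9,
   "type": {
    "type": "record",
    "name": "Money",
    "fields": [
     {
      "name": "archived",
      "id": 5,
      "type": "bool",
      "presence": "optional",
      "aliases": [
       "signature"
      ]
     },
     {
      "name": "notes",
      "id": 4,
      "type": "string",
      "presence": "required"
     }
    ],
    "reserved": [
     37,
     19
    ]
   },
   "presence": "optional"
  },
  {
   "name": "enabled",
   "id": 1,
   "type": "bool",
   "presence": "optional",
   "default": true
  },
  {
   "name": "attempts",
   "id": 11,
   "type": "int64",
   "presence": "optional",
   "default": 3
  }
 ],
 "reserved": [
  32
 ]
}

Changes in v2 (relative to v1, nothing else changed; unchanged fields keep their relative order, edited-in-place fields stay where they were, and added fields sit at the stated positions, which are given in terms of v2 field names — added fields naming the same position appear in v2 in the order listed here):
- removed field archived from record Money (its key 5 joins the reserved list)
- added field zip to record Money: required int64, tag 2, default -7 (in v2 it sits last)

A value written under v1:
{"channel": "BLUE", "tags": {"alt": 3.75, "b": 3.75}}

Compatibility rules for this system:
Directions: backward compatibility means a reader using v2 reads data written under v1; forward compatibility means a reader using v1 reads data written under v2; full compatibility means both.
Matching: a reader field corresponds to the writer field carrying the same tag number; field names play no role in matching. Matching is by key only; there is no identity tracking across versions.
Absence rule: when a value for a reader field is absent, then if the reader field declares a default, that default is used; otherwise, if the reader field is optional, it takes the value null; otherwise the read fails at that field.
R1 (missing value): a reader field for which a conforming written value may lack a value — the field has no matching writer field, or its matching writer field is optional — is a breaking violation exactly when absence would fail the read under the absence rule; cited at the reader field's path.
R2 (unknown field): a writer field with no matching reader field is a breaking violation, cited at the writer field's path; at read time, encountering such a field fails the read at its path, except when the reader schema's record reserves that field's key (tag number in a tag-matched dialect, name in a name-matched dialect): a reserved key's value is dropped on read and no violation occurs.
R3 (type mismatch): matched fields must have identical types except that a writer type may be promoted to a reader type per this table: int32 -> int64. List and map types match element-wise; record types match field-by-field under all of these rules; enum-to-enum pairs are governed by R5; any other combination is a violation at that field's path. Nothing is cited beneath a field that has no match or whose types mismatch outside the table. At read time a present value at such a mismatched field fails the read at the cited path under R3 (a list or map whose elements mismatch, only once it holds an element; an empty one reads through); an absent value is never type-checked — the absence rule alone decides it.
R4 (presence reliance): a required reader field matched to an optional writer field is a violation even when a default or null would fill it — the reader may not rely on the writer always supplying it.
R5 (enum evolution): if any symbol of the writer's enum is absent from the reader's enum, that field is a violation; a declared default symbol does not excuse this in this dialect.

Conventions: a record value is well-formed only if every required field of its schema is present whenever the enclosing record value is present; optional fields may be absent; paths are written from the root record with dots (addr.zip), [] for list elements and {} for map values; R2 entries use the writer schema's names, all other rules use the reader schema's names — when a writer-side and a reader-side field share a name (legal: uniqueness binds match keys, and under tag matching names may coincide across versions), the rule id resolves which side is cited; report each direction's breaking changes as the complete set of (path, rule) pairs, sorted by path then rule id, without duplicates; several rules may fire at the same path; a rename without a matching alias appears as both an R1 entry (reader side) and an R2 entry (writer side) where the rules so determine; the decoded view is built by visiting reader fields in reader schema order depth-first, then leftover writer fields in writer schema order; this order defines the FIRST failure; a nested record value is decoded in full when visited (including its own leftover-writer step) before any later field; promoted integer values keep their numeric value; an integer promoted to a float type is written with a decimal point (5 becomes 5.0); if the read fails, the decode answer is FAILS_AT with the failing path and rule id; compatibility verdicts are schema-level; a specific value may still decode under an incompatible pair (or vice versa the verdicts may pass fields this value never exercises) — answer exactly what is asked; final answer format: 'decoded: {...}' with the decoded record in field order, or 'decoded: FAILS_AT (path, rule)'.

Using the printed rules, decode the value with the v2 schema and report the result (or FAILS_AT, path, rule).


in Order below, arrows point writer -> reader
decoding the Order value with the v2 reader:
  channel := "BLUE"
  tags := {"alt": 3.75, "b": 3.75}
  contact := null (not supplied -> null)
  enabled := true (no value, default fills)
  attempts := 3 (no value, default fills)
  => decoded: {"channel": "BLUE", "tags": {"alt": 3.75, "b": 3.75}, "contact": null, "enabled": true, "attempts": 3}
checking off the Order differences that do not matter here:
  removed field archived from record Money (its key 5 joins the reserved list) -> no rule fires on it and the decoded Order view is identical with or without it
  added field zip to record Money: required int64, tag 2, default -7 (in v2 it sits last) -> a verdict-level change on Order — the shown value reads the same

decoded: {"channel": "BLUE", "tags": {"alt": 3.75, "b": 3.75}, "contact": null, "enabled": true, "attempts": 3}


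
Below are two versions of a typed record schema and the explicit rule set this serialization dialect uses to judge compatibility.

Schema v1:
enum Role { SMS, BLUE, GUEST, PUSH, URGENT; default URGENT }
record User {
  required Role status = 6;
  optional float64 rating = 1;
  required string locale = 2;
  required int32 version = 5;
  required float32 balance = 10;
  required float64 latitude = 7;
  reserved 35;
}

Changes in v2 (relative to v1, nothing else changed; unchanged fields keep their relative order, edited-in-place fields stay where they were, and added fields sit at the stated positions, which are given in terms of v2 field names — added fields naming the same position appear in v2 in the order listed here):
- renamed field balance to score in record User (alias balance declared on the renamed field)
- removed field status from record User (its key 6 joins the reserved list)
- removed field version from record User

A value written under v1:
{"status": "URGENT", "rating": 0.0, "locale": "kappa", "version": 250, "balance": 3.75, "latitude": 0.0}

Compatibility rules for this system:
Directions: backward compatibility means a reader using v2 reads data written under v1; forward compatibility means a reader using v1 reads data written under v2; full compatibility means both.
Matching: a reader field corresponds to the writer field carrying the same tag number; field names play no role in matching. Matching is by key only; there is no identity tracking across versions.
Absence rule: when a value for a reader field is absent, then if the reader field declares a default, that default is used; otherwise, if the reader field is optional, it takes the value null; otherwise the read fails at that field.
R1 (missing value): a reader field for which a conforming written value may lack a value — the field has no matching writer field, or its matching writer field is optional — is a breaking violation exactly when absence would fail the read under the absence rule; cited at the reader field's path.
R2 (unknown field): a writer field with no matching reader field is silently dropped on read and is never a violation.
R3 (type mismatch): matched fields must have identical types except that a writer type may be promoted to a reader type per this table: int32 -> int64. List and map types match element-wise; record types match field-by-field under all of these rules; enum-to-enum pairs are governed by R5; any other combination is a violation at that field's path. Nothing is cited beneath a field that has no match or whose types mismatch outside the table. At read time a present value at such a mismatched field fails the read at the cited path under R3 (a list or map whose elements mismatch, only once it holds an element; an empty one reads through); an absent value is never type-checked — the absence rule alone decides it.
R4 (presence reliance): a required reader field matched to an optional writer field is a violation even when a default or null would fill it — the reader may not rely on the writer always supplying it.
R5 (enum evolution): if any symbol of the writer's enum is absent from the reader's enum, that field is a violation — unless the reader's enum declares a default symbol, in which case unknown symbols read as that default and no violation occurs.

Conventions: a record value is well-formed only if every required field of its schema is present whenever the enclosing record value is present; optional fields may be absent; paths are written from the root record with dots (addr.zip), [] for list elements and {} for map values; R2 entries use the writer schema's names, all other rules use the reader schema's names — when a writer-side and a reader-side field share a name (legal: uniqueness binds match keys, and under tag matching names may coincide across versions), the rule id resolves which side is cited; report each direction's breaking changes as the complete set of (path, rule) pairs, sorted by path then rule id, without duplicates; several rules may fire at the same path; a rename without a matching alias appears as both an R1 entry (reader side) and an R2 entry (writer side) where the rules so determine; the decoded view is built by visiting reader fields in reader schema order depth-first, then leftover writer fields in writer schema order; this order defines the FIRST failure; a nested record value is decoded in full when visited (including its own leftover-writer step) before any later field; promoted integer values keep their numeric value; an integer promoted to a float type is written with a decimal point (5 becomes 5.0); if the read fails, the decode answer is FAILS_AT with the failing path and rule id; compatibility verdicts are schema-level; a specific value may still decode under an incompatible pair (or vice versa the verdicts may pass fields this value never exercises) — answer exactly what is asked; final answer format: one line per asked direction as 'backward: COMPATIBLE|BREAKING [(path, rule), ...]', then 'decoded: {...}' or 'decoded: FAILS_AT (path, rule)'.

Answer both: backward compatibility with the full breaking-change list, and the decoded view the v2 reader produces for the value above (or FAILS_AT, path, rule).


backward: COMPATIBLE []; decoded: {"rating": 0.0, "locale": "kappa", "score": 3.75, "latitude": 0.0}

in User below, arrows point writer -> reader
checking backward for User: reader v2 against writer v1:
  rating: float64 -> float64, writer optional; from rating
  locale: string -> string, writer required; from locale
  score: float32 -> float32, writer required; from balance
  latitude: float64 -> float64, writer required; from latitude
  leftover writer field: status
  leftover writer field: version
  => no violations; backward on User: COMPATIBLE
decode walk for User under reader schema v2:
  rating := 0.0
  locale := "kappa"
  score := 3.75 (from writer balance)
  latitude := 0.0
  writer status: unknown -> dropped
  writer version: unknown -> dropped
  => decoded: {"rating": 0.0, "locale": "kappa", "score": 3.75, "latitude": 0.0}
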